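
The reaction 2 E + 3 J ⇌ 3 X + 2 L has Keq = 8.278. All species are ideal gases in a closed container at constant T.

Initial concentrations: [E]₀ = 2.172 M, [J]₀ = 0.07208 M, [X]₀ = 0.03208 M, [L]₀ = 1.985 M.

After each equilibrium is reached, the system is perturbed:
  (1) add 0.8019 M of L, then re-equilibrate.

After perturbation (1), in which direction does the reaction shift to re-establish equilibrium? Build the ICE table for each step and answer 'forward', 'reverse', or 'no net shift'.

Q₀ = 0.07363 vs Keq = 8.278 ⇒ Q<K, forward
Step 1:
                   E          J          X          L
  init         2.172    0.07208    0.03208      1.985
  Δ         -0.02575   -0.03862    0.03862    0.02575
  eq           2.146    0.03346     0.0707      2.011
  solve Keq expr → x = 0.01287; check Q = 8.278
Then add 0.8019 M of L.
Step 2:
                   E          J          X          L
  init         2.146    0.03346     0.0707      2.813
  Δ         0.003483   0.005224  -0.005224  -0.003483
  eq            2.15    0.03869    0.06547      2.809
  solve Keq expr → x = -0.001741; check Q = 8.278

Direction: reverse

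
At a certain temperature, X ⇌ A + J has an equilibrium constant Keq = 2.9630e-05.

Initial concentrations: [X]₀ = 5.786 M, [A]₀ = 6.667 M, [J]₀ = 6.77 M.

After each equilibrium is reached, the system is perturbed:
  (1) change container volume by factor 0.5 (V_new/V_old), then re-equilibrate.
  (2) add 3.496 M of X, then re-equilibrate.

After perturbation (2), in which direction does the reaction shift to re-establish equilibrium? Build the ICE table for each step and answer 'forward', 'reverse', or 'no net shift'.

Direction: forward

Q₀ = 7.801 vs Keq = 2.9630e-05 ⇒ Q>K, reverse
Step 1:
                  X         A         J
  Initial     5.786     6.667      6.77
  Change      6.664    -6.664    -6.664
  Equil       12.45  0.003465    0.1065
  solve Keq expr → x = -6.664; check Q = 2.9630e-05
Then change container volume by factor 0.5 (V_new/V_old).
Step 2:
                  X         A         J
  Initial      24.9   0.00693    0.2129
  Change   0.003408 -0.003408 -0.003408
  Equil        24.9  0.003522    0.2095
  solve Keq expr → x = -0.003408; check Q = 2.9630e-05
Then add 3.496 M of X.
Step 3:
                  X         A         J
  Initial      28.4  0.003522    0.2095
  Change  -4.8505e-04 4.8505e-04 4.8505e-04
  Equil        28.4  0.004007      0.21
  solve Keq expr → x = 4.8505e-04; check Q = 2.9630e-05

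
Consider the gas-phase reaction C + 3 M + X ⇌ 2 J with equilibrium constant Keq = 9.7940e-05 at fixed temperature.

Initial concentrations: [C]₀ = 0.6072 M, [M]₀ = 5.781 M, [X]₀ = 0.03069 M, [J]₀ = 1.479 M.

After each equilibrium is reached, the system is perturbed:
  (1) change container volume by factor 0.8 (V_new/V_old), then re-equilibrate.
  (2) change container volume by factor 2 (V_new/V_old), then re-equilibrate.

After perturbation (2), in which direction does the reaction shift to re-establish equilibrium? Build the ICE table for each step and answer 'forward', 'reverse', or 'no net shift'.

Direction: reverse

Q₀ = 0.6076 vs Keq = 9.7940e-05 ⇒ Q>K, reverse
Step 1:
                   C          M          X          J
  Initial     0.6072      5.781    0.03069      1.479
  Change      0.6424      1.927     0.6424     -1.285
  Equil         1.25      7.708     0.6731     0.1942
  solve Keq expr → x = -0.6424; check Q = 9.7940e-05
Then change container volume by factor 0.8 (V_new/V_old).
Step 2:
                   C          M          X          J
  Initial      1.562      9.635     0.8413     0.2428
  Change    -0.03919    -0.1176   -0.03919    0.07837
  Equil        1.523      9.518     0.8022     0.3212
  solve Keq expr → x = 0.03919; check Q = 9.7940e-05
Then change container volume by factor 2 (V_new/V_old).
Step 3:
                   C          M          X          J
  Initial     0.7614      4.759     0.4011     0.1606
  Change     0.04791     0.1437    0.04791   -0.09582
  Equil       0.8093      4.903      0.449    0.06476
  solve Keq expr → x = -0.04791; check Q = 9.7940e-05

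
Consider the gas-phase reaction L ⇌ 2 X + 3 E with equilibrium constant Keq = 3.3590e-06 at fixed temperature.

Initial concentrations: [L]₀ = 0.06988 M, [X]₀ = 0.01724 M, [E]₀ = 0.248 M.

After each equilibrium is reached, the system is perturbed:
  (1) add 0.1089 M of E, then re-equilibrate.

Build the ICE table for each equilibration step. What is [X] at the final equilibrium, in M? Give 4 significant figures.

[X]_eq = 0.002626 M

Q₀ = 6.4875e-05 vs Keq = 3.3590e-06 ⇒ Q>K, reverse
Step 1:
                    L           X           E
  init        0.06988     0.01724       0.248
  Δ          0.006313    -0.01263    -0.01894
  eq          0.07619    0.004615      0.2291
  solve Keq expr → x = -0.006313; check Q = 3.3590e-06
Then add 0.1089 M of E.
Step 2:
                    L           X           E
  init        0.07619    0.004615       0.338
  Δ        9.9413e-04   -0.001988   -0.002982
  eq          0.07719    0.002626       0.335
  solve Keq expr → x = -9.9413e-04; check Q = 3.3590e-06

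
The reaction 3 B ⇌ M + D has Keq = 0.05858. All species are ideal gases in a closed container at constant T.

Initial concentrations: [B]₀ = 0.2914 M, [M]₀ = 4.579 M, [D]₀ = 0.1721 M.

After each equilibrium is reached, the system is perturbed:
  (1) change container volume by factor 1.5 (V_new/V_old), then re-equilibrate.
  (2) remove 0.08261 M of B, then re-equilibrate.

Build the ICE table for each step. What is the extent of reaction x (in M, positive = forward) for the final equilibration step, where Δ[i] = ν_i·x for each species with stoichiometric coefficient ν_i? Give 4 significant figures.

x = -0.001138 M

Q₀ = 31.85 vs Keq = 0.05858 ⇒ Q>K, reverse
Step 1:
                   B          M          D
  I           0.2914      4.579     0.1721
  C           0.4968    -0.1656    -0.1656
  E           0.7882      4.413     0.0065
  solve Keq expr → x = -0.1656; check Q = 0.05858
Then change container volume by factor 1.5 (V_new/V_old).
Step 2:
                   B          M          D
  I           0.5255      2.942   0.004333
  C         0.004123  -0.001374  -0.001374
  E           0.5296      2.941   0.002959
  solve Keq expr → x = -0.001374; check Q = 0.05858
Then remove 0.08261 M of B.
Step 3:
                   B          M          D
  I            0.447      2.941   0.002959
  C         0.003414  -0.001138  -0.001138
  E           0.4504       2.94   0.001821
  solve Keq expr → x = -0.001138; check Q = 0.05858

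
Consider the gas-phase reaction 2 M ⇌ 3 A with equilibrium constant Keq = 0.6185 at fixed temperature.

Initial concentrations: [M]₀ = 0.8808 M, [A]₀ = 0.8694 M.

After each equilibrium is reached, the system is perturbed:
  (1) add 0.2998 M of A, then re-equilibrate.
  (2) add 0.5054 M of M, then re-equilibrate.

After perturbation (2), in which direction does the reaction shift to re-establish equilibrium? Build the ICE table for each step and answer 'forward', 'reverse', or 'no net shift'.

Direction: forward

Q₀ = 0.847 vs Keq = 0.6185 ⇒ Q>K, reverse
Step 1:
                  M         A
  I          0.8808    0.8694
  C         0.04143  -0.06215
  E          0.9222    0.8072
  solve Keq expr → x = -0.02072; check Q = 0.6185
Then add 0.2998 M of A.
Step 2:
                  M         A
  I          0.9222     1.107
  C          0.1449   -0.2173
  E           1.067    0.8897
  solve Keq expr → x = -0.07244; check Q = 0.6185
Then add 0.5054 M of M.
Step 3:
                  M         A
  I           1.573    0.8897
  C         -0.1315    0.1973
  E           1.441     1.087
  solve Keq expr → x = 0.06575; check Q = 0.6185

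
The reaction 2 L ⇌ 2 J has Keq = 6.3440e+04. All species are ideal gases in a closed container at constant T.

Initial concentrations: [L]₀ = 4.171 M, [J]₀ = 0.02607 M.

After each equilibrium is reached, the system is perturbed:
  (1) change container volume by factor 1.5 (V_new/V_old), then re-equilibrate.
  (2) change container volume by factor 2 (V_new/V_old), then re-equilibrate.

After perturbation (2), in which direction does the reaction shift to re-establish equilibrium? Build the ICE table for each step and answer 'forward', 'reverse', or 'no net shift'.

Direction: no net shift

Q₀ = 3.9066e-05 vs Keq = 6.3440e+04 ⇒ Q<K, forward
Step 1:
                  L         J
  init        4.171   0.02607
  Δ          -4.154     4.154
  eq         0.0166      4.18
  solve Keq expr → x = 2.077; check Q = 6.3440e+04
Then change container volume by factor 1.5 (V_new/V_old).
Step 2:
                  L         J
  init      0.01107     2.787
  Δ               0         0
  eq        0.01107     2.787
  solve Keq expr → x = 0; check Q = 6.3440e+04
Then change container volume by factor 2 (V_new/V_old).
Step 3:
                  L         J
  init     0.005533     1.393
  Δ               0         0
  eq       0.005533     1.393
  solve Keq expr → x = 0; check Q = 6.3440e+04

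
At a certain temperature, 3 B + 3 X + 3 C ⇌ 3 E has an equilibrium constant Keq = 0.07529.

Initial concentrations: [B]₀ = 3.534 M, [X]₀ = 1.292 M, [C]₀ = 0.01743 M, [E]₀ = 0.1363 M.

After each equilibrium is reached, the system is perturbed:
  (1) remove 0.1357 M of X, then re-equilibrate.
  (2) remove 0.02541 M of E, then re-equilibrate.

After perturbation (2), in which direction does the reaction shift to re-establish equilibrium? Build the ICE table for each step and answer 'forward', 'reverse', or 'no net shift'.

Direction: forward

Q₀ = 5.024 vs Keq = 0.07529 ⇒ Q>K, reverse
Step 1:
                   B          X          C          E
  Initial      3.534      1.292    0.01743     0.1363
  Change     0.03386    0.03386    0.03386   -0.03386
  Equil        3.568      1.326    0.05129     0.1024
  solve Keq expr → x = -0.01129; check Q = 0.07529
Then remove 0.1357 M of X.
Step 2:
                   B          X          C          E
  Initial      3.568       1.19    0.05129     0.1024
  Change    0.003611   0.003611   0.003611  -0.003611
  Equil        3.571      1.194     0.0549    0.09883
  solve Keq expr → x = -0.001204; check Q = 0.07529
Then remove 0.02541 M of E.
Step 3:
                   B          X          C          E
  Initial      3.571      1.194     0.0549    0.07342
  Change   -0.008784  -0.008784  -0.008784   0.008784
  Equil        3.563      1.185    0.04611    0.08221
  solve Keq expr → x = 0.002928; check Q = 0.07529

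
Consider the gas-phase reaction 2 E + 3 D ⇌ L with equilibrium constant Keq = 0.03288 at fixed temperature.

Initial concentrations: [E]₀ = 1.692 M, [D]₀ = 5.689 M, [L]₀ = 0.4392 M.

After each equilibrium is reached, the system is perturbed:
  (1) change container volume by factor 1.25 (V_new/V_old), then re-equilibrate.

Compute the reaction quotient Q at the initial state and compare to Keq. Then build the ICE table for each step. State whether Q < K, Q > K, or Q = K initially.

Q₀ = 8.3321e-04; Q < K (proceeds forward)

Q₀ = 8.3321e-04 vs Keq = 0.03288 ⇒ Q<K, forward
Step 1:
                  E         D         L
  I           1.692     5.689    0.4392
  C          -1.045    -1.568    0.5227
  E          0.6466     4.121    0.9619
  solve Keq expr → x = 0.5227; check Q = 0.03288
Then change container volume by factor 1.25 (V_new/V_old).
Step 2:
                  E         D         L
  I          0.5173     3.297    0.7695
  C          0.1667      0.25  -0.08334
  E          0.6839     3.547    0.6862
  solve Keq expr → x = -0.08334; check Q = 0.03288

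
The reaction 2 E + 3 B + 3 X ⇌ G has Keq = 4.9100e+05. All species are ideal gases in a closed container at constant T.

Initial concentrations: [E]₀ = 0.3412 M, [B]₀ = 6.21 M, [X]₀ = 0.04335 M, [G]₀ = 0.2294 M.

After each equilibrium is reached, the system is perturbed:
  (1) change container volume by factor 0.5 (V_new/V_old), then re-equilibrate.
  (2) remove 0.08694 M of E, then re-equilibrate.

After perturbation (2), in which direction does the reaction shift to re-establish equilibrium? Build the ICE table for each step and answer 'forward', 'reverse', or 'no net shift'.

Q₀ = 101 vs Keq = 4.9100e+05 ⇒ Q<K, forward
Step 1:
                    E           B           X           G
  Initial      0.3412        6.21     0.04335      0.2294
  Change     -0.02705    -0.04058    -0.04058     0.01353
  Equil        0.3141       6.169    0.002774      0.2429
  solve Keq expr → x = 0.01353; check Q = 4.9100e+05
Then change container volume by factor 0.5 (V_new/V_old).
Step 2:
                    E           B           X           G
  Initial      0.6283       12.34    0.005548      0.4859
  Change    -0.002962   -0.004442   -0.004442    0.001481
  Equil        0.6253       12.33    0.001106      0.4873
  solve Keq expr → x = 0.001481; check Q = 4.9100e+05
Then remove 0.08694 M of E.
Step 3:
                    E           B           X           G
  Initial      0.5384       12.33    0.001106      0.4873
  Change   7.7267e-05  1.1590e-04  1.1590e-04 -3.8633e-05
  Equil        0.5385       12.33    0.001222      0.4873
  solve Keq expr → x = -3.8633e-05; check Q = 4.9100e+05

Direction: reverse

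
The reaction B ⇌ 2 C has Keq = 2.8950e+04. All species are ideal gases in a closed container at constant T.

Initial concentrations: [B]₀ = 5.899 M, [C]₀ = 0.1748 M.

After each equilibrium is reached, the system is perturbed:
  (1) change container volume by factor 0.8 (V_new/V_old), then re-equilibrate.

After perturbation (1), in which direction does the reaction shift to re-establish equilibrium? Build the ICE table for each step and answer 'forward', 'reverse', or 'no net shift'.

Q₀ = 0.00518 vs Keq = 2.8950e+04 ⇒ Q<K, forward
Step 1:
                   B          C
  I            5.899     0.1748
  C           -5.894      11.79
  E         0.004943      11.96
  solve Keq expr → x = 5.894; check Q = 2.8950e+04
Then change container volume by factor 0.8 (V_new/V_old).
Step 2:
                   B          C
  I         0.006179      14.95
  C         0.001542  -0.003083
  E         0.007721      14.95
  solve Keq expr → x = -0.001542; check Q = 2.8950e+04

Direction: reverse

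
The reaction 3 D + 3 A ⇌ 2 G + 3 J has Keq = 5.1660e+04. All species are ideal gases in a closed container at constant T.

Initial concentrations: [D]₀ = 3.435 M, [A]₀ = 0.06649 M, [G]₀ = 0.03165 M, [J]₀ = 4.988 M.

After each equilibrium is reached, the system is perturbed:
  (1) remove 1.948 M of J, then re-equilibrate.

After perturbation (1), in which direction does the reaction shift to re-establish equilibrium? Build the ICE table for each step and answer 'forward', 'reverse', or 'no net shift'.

Direction: forward

Q₀ = 10.43 vs Keq = 5.1660e+04 ⇒ Q<K, forward
Step 1:
                  D         A         G         J
  Initial     3.435   0.06649   0.03165     4.988
  Change   -0.05958  -0.05958   0.03972   0.05958
  Equil       3.375  0.006909   0.07137     5.048
  solve Keq expr → x = 0.01986; check Q = 5.1660e+04
Then remove 1.948 M of J.
Step 2:
                  D         A         G         J
  Initial     3.375  0.006909   0.07137       3.1
  Change  -0.002591 -0.002591  0.001727  0.002591
  Equil       3.373  0.004317    0.0731     3.102
  solve Keq expr → x = 8.6370e-04; check Q = 5.1660e+04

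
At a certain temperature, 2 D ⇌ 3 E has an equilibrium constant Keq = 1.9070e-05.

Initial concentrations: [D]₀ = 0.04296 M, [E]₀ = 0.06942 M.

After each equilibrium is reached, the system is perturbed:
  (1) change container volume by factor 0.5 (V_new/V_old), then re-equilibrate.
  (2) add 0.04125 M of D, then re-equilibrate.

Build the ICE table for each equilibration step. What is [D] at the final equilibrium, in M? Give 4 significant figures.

[D]_eq = 0.2134 M

Q₀ = 0.1813 vs Keq = 1.9070e-05 ⇒ Q>K, reverse
Step 1:
                  D         E
  I         0.04296   0.06942
  C         0.04282  -0.06422
  E         0.08578  0.005196
  solve Keq expr → x = -0.02141; check Q = 1.9070e-05
Then change container volume by factor 0.5 (V_new/V_old).
Step 2:
                  D         E
  I          0.1716   0.01039
  C        0.001399 -0.002099
  E           0.173  0.008293
  solve Keq expr → x = -6.9973e-04; check Q = 1.9070e-05
Then add 0.04125 M of D.
Step 3:
                  D         E
  I          0.2142  0.008293
  C       -8.3094e-04  0.001246
  E          0.2134   0.00954
  solve Keq expr → x = 4.1547e-04; check Q = 1.9070e-05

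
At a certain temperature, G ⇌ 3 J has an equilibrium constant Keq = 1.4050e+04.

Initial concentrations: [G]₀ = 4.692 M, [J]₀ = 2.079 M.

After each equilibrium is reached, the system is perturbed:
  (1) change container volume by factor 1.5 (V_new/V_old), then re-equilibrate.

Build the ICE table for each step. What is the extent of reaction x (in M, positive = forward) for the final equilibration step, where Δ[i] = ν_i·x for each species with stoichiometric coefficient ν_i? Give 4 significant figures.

x = 0.08968 M

Q₀ = 1.915 vs Keq = 1.4050e+04 ⇒ Q<K, forward
Step 1:
                   G          J
  Initial      4.692      2.079
  Change      -4.433       13.3
  Equil       0.2589      15.38
  solve Keq expr → x = 4.433; check Q = 1.4050e+04
Then change container volume by factor 1.5 (V_new/V_old).
Step 2:
                   G          J
  Initial     0.1726      10.25
  Change    -0.08968      0.269
  Equil       0.0829      10.52
  solve Keq expr → x = 0.08968; check Q = 1.4050e+04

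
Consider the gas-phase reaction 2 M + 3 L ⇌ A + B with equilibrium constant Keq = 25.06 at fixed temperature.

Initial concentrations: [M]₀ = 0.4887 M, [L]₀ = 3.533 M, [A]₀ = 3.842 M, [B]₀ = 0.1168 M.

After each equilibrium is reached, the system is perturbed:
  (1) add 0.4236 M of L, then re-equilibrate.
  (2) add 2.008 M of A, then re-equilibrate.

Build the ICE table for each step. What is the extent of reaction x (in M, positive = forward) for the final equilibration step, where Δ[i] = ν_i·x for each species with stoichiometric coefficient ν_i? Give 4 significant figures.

x = -0.004107 M

Q₀ = 0.04261 vs Keq = 25.06 ⇒ Q<K, forward
Step 1:
                  M         L         A         B
  I          0.4887     3.533     3.842    0.1168
  C         -0.4407    -0.661    0.2203    0.2203
  E         0.04803     2.872     4.062    0.3371
  solve Keq expr → x = 0.2203; check Q = 25.06
Then add 0.4236 M of L.
Step 2:
                  M         L         A         B
  I         0.04803     3.296     4.062    0.3371
  C       -0.008463  -0.01269  0.004231  0.004231
  E         0.03957     3.283     4.067    0.3414
  solve Keq expr → x = 0.004231; check Q = 25.06
Then add 2.008 M of A.
Step 3:
                  M         L         A         B
  I         0.03957     3.283     6.075    0.3414
  C        0.008215   0.01232 -0.004107 -0.004107
  E         0.04778     3.295      6.07    0.3373
  solve Keq expr → x = -0.004107; check Q = 25.06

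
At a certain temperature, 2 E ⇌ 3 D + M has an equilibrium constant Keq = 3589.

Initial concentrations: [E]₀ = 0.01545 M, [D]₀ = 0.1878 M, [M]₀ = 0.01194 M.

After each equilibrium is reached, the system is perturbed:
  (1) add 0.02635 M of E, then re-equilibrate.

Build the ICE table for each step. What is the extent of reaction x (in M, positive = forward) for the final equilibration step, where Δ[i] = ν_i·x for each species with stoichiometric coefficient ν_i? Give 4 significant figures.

Q₀ = 0.3313 vs Keq = 3589 ⇒ Q<K, forward
Step 1:
                    E           D           M
  init        0.01545      0.1878     0.01194
  Δ          -0.01522     0.02284    0.007612
  eq       2.2564e-04      0.2106     0.01955
  solve Keq expr → x = 0.007612; check Q = 3589
Then add 0.02635 M of E.
Step 2:
                    E           D           M
  init        0.02658      0.2106     0.01955
  Δ           -0.0262      0.0393      0.0131
  eq       3.7688e-04      0.2499     0.03265
  solve Keq expr → x = 0.0131; check Q = 3589

x = 0.0131 M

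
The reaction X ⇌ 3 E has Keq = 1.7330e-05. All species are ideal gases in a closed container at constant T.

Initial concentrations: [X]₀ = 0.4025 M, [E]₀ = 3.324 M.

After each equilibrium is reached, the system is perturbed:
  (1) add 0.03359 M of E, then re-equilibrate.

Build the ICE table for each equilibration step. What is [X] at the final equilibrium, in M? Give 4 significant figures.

[X]_eq = 1.512 M

Q₀ = 91.25 vs Keq = 1.7330e-05 ⇒ Q>K, reverse
Step 1:
                    X           E
  init         0.4025       3.324
  Δ             1.098      -3.294
  eq            1.501     0.02963
  solve Keq expr → x = -1.098; check Q = 1.7330e-05
Then add 0.03359 M of E.
Step 2:
                    X           E
  init          1.501     0.06322
  Δ           0.01117    -0.03352
  eq            1.512      0.0297
  solve Keq expr → x = -0.01117; check Q = 1.7330e-05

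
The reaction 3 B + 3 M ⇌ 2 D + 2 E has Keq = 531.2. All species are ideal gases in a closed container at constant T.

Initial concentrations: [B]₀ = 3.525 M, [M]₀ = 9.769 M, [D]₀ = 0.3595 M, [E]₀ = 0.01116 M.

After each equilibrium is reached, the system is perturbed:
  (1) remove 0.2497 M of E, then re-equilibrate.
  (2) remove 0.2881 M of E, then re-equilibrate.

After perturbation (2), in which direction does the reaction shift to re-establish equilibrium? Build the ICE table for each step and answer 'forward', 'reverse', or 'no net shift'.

Direction: forward

Q₀ = 3.9418e-10 vs Keq = 531.2 ⇒ Q<K, forward
Step 1:
                   B          M          D          E
  Initial      3.525      9.769     0.3595    0.01116
  Change      -3.459     -3.459      2.306      2.306
  Equil      0.06588       6.31      2.666      2.317
  solve Keq expr → x = 1.153; check Q = 531.2
Then remove 0.2497 M of E.
Step 2:
                   B          M          D          E
  Initial    0.06588       6.31      2.666      2.068
  Change   -0.004668  -0.004668   0.003112   0.003112
  Equil      0.06121      6.305      2.669      2.071
  solve Keq expr → x = 0.001556; check Q = 531.2
Then remove 0.2881 M of E.
Step 3:
                   B          M          D          E
  Initial    0.06121      6.305      2.669      1.783
  Change   -0.005638  -0.005638   0.003759   0.003759
  Equil      0.05557        6.3      2.672      1.786
  solve Keq expr → x = 0.001879; check Q = 531.2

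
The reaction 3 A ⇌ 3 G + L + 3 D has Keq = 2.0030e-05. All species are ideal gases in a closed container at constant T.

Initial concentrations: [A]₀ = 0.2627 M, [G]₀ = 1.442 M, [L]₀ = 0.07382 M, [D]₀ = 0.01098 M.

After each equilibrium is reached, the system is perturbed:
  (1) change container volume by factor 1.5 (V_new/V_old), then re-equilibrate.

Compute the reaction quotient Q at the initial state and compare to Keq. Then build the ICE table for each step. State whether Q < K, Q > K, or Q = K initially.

Q₀ = 1.6162e-05 vs Keq = 2.0030e-05 ⇒ Q<K, forward
Step 1:
                  A         G         L         D
  I          0.2627     1.442   0.07382   0.01098
  C       -7.6032e-04 7.6032e-04 2.5344e-04 7.6032e-04
  E          0.2619     1.443   0.07407   0.01174
  solve Keq expr → x = 2.5344e-04; check Q = 2.0030e-05
Then change container volume by factor 1.5 (V_new/V_old).
Step 2:
                  A         G         L         D
  I          0.1746    0.9618   0.04938  0.007827
  C       -0.005015  0.005015  0.001672  0.005015
  E          0.1696    0.9669   0.05105   0.01284
  solve Keq expr → x = 0.001672; check Q = 2.0030e-05

Q₀ = 1.6162e-05; Q < K (proceeds forward)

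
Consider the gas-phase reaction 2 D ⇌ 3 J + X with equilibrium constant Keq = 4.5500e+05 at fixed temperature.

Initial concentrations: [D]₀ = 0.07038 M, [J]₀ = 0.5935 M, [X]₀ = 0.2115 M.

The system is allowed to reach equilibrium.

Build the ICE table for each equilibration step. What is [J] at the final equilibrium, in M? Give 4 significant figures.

[J]_eq = 0.6984 M

Q₀ = 8.926 vs Keq = 4.5500e+05 ⇒ Q<K, forward
Step 1:
                  D         J         X
  init      0.07038    0.5935    0.2115
  Δ        -0.06995    0.1049   0.03498
  eq      4.2960e-04    0.6984    0.2465
  solve Keq expr → x = 0.03498; check Q = 4.5500e+05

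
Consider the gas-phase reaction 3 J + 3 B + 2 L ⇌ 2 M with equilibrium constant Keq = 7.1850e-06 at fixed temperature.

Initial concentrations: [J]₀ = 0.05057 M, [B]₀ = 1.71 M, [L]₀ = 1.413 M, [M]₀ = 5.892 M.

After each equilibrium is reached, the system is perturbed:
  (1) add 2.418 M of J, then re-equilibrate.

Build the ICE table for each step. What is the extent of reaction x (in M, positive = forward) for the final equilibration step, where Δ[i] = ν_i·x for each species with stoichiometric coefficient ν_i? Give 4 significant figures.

x = 0.2339 M

Q₀ = 2.6889e+04 vs Keq = 7.1850e-06 ⇒ Q>K, reverse
Step 1:
                    J           B           L           M
  init        0.05057        1.71       1.413       5.892
  Δ             5.021       5.021       3.347      -3.347
  eq            5.071       6.731        4.76       2.545
  solve Keq expr → x = -1.674; check Q = 7.1850e-06
Then add 2.418 M of J.
Step 2:
                    J           B           L           M
  init          7.489       6.731        4.76       2.545
  Δ           -0.7016     -0.7016     -0.4677      0.4677
  eq            6.788       6.029       4.293       3.012
  solve Keq expr → x = 0.2339; check Q = 7.1850e-06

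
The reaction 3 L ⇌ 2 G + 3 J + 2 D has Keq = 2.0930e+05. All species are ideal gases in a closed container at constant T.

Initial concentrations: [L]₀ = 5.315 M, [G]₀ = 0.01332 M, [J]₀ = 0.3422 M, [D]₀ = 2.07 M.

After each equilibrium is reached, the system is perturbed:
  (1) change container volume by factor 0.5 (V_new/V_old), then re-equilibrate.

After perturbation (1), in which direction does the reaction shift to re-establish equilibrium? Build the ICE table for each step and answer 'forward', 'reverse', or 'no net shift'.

Q₀ = 2.0290e-07 vs Keq = 2.0930e+05 ⇒ Q<K, forward
Step 1:
                    L           G           J           D
  I             5.315     0.01332      0.3422        2.07
  C            -4.755        3.17       4.755        3.17
  E            0.5604       3.183       5.097        5.24
  solve Keq expr → x = 1.585; check Q = 2.0930e+05
Then change container volume by factor 0.5 (V_new/V_old).
Step 2:
                    L           G           J           D
  I             1.121       6.366       10.19       10.48
  C             1.094     -0.7296      -1.094     -0.7296
  E             2.215       5.636       9.099        9.75
  solve Keq expr → x = -0.3648; check Q = 2.0930e+05

Direction: reverse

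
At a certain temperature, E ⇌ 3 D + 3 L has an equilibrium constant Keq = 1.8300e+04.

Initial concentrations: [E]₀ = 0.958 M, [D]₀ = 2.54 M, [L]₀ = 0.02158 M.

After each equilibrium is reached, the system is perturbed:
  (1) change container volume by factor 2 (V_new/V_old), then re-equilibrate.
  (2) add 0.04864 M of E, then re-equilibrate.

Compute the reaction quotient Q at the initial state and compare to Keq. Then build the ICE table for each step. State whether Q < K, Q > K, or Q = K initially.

Q₀ = 1.7191e-04 vs Keq = 1.8300e+04 ⇒ Q<K, forward
Step 1:
                  E         D         L
  Initial     0.958      2.54   0.02158
  Change    -0.8411     2.523     2.523
  Equil      0.1169     5.063     2.545
  solve Keq expr → x = 0.8411; check Q = 1.8300e+04
Then change container volume by factor 2 (V_new/V_old).
Step 2:
                  E         D         L
  Initial   0.05845     2.532     1.272
  Change   -0.05526    0.1658    0.1658
  Equil    0.003191     2.697     1.438
  solve Keq expr → x = 0.05526; check Q = 1.8300e+04
Then add 0.04864 M of E.
Step 3:
                  E         D         L
  Initial   0.05183     2.697     1.438
  Change   -0.04691    0.1407    0.1407
  Equil    0.004918     2.838     1.579
  solve Keq expr → x = 0.04691; check Q = 1.8300e+04

Q₀ = 1.7191e-04; Q < K (proceeds forward)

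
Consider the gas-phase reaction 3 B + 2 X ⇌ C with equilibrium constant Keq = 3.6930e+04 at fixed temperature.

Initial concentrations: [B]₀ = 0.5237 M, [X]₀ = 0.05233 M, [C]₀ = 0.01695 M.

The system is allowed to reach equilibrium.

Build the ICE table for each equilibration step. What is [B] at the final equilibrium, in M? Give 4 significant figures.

[B]_eq = 0.4505 M

Q₀ = 43.09 vs Keq = 3.6930e+04 ⇒ Q<K, forward
Step 1:
                  B         X         C
  Initial    0.5237   0.05233   0.01695
  Change   -0.07324  -0.04883   0.02441
  Equil      0.4505  0.003501   0.04136
  solve Keq expr → x = 0.02441; check Q = 3.6930e+04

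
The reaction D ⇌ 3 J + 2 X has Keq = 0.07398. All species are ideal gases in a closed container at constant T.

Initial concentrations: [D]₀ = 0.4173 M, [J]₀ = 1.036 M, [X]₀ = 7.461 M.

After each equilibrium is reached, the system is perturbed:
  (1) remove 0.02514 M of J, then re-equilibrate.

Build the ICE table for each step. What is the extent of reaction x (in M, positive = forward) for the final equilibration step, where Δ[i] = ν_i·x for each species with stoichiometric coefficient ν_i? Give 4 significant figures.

Q₀ = 148.3 vs Keq = 0.07398 ⇒ Q>K, reverse
Step 1:
                    D           J           X
  init         0.4173       1.036       7.461
  Δ            0.3104     -0.9312     -0.6208
  eq           0.7277      0.1048        6.84
  solve Keq expr → x = -0.3104; check Q = 0.07398
Then remove 0.02514 M of J.
Step 2:
                    D           J           X
  init         0.7277     0.07965        6.84
  Δ         -0.008193     0.02458     0.01639
  eq           0.7195      0.1042       6.857
  solve Keq expr → x = 0.008193; check Q = 0.07398

x = 0.008193 M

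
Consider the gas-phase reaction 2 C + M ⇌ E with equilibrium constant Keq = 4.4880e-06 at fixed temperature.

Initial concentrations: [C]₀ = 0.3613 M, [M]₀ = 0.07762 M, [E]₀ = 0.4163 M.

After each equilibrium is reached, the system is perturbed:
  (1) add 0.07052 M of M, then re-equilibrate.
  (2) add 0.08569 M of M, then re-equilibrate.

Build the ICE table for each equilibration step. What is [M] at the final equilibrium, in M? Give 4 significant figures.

Q₀ = 41.09 vs Keq = 4.4880e-06 ⇒ Q>K, reverse
Step 1:
                    C           M           E
  Initial      0.3613     0.07762      0.4163
  Change       0.8326      0.4163     -0.4163
  Equil         1.194      0.4939  3.1596e-06
  solve Keq expr → x = -0.4163; check Q = 4.4880e-06
Then add 0.07052 M of M.
Step 2:
                    C           M           E
  Initial       1.194      0.5644  3.1596e-06
  Change  -9.0223e-07 -4.5112e-07  4.5112e-07
  Equil         1.194      0.5644  3.6108e-06
  solve Keq expr → x = 4.5112e-07; check Q = 4.4880e-06
Then add 0.08569 M of M.
Step 3:
                    C           M           E
  Initial       1.194      0.6501  3.6108e-06
  Change  -1.0963e-06 -5.4816e-07  5.4816e-07
  Equil         1.194      0.6501  4.1589e-06
  solve Keq expr → x = 5.4816e-07; check Q = 4.4880e-06

[M]_eq = 0.6501 M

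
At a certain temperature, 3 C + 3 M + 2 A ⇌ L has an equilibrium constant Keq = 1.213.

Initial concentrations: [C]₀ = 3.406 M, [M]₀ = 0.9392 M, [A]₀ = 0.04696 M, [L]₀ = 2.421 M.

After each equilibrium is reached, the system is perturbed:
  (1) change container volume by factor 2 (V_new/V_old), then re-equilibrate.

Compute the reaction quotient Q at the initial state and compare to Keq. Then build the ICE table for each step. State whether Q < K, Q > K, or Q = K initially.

Q₀ = 33.54; Q > K (proceeds reverse)

Q₀ = 33.54 vs Keq = 1.213 ⇒ Q>K, reverse
Step 1:
                  C         M         A         L
  I           3.406    0.9392   0.04696     2.421
  C          0.1867    0.1867    0.1245  -0.06223
  E           3.593     1.126    0.1714     2.359
  solve Keq expr → x = -0.06223; check Q = 1.213
Then change container volume by factor 2 (V_new/V_old).
Step 2:
                  C         M         A         L
  I           1.796    0.5629   0.08571     1.179
  C          0.3648    0.3648    0.2432   -0.1216
  E           2.161    0.9278    0.3289     1.058
  solve Keq expr → x = -0.1216; check Q = 1.213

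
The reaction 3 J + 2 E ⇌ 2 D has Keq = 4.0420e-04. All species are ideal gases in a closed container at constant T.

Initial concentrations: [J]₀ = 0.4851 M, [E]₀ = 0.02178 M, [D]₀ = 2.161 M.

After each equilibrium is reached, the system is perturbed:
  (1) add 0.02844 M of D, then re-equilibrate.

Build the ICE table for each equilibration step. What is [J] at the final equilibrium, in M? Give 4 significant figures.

[J]_eq = 3.398 M

Q₀ = 8.6238e+04 vs Keq = 4.0420e-04 ⇒ Q>K, reverse
Step 1:
                  J         E         D
  I          0.4851   0.02178     2.161
  C            2.88      1.92     -1.92
  E           3.365     1.942     0.241
  solve Keq expr → x = -0.96; check Q = 4.0420e-04
Then add 0.02844 M of D.
Step 2:
                  J         E         D
  I           3.365     1.942    0.2694
  C         0.03313   0.02209  -0.02209
  E           3.398     1.964    0.2473
  solve Keq expr → x = -0.01104; check Q = 4.0420e-04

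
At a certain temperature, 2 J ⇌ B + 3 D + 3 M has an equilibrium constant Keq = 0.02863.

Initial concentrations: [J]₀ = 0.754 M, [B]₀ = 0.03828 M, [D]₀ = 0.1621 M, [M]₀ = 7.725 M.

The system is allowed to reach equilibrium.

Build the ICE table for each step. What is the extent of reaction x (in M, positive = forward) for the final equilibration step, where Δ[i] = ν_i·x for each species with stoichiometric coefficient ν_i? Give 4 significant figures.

x = -0.01469 M

Q₀ = 0.1322 vs Keq = 0.02863 ⇒ Q>K, reverse
Step 1:
                  J         B         D         M
  init        0.754   0.03828    0.1621     7.725
  Δ         0.02939  -0.01469  -0.04408  -0.04408
  eq         0.7834   0.02359     0.118     7.681
  solve Keq expr → x = -0.01469; check Q = 0.02863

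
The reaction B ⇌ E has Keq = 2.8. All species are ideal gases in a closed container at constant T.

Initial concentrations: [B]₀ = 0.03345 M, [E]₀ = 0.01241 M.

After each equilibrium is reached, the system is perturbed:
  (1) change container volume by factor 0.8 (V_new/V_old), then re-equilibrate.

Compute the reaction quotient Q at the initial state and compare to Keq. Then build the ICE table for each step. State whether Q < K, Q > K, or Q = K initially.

Q₀ = 0.371; Q < K (proceeds forward)

Q₀ = 0.371 vs Keq = 2.8 ⇒ Q<K, forward
Step 1:
                  B         E
  init      0.03345   0.01241
  Δ        -0.02138   0.02138
  eq        0.01207   0.03379
  solve Keq expr → x = 0.02138; check Q = 2.8
Then change container volume by factor 0.8 (V_new/V_old).
Step 2:
                  B         E
  init      0.01509   0.04224
  Δ               0         0
  eq        0.01509   0.04224
  solve Keq expr → x = 0; check Q = 2.8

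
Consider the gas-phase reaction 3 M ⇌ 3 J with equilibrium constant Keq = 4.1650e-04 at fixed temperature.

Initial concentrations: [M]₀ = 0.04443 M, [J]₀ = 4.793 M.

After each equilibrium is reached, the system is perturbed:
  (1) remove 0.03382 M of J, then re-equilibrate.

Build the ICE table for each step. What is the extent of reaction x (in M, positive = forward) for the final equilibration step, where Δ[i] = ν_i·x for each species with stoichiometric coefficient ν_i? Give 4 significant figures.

x = 0.01049 M

Q₀ = 1.2554e+06 vs Keq = 4.1650e-04 ⇒ Q>K, reverse
Step 1:
                   M          J
  I          0.04443      4.793
  C            4.457     -4.457
  E            4.501     0.3362
  solve Keq expr → x = -1.486; check Q = 4.1650e-04
Then remove 0.03382 M of J.
Step 2:
                   M          J
  I            4.501     0.3023
  C         -0.03147    0.03147
  E             4.47     0.3338
  solve Keq expr → x = 0.01049; check Q = 4.1650e-04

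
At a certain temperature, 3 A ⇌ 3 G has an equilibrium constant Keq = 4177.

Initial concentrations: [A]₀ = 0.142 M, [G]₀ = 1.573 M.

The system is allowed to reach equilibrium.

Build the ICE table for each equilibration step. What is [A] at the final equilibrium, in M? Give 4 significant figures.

Q₀ = 1359 vs Keq = 4177 ⇒ Q<K, forward
Step 1:
                   A          G
  Initial      0.142      1.573
  Change    -0.04174    0.04174
  Equil       0.1003      1.615
  solve Keq expr → x = 0.01391; check Q = 4177

[A]_eq = 0.1003 M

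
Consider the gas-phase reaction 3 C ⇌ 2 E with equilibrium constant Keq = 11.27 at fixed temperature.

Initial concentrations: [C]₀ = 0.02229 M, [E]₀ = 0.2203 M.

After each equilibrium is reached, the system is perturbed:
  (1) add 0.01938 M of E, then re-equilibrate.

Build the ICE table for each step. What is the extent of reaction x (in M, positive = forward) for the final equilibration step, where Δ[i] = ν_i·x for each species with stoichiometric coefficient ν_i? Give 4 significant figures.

x = -0.0026 M

Q₀ = 4382 vs Keq = 11.27 ⇒ Q>K, reverse
Step 1:
                   C          E
  Initial    0.02229     0.2203
  Change      0.1041   -0.06941
  Equil       0.1264     0.1509
  solve Keq expr → x = -0.03471; check Q = 11.27
Then add 0.01938 M of E.
Step 2:
                   C          E
  Initial     0.1264     0.1703
  Change    0.007801    -0.0052
  Equil       0.1342     0.1651
  solve Keq expr → x = -0.0026; check Q = 11.27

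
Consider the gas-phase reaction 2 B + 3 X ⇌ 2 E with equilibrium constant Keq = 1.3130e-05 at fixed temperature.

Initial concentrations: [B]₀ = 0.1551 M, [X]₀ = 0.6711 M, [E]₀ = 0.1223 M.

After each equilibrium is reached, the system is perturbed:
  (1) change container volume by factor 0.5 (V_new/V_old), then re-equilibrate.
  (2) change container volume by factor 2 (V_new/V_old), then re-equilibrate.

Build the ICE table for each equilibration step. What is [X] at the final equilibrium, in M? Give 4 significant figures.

[X]_eq = 0.8534 M

Q₀ = 2.057 vs Keq = 1.3130e-05 ⇒ Q>K, reverse
Step 1:
                  B         X         E
  I          0.1551    0.6711    0.1223
  C          0.1215    0.1823   -0.1215
  E          0.2766    0.8534 7.9014e-04
  solve Keq expr → x = -0.06075; check Q = 1.3130e-05
Then change container volume by factor 0.5 (V_new/V_old).
Step 2:
                  B         X         E
  I          0.5532     1.707   0.00158
  C        -0.00285 -0.004275   0.00285
  E          0.5504     1.702   0.00443
  solve Keq expr → x = 0.001425; check Q = 1.3130e-05
Then change container volume by factor 2 (V_new/V_old).
Step 3:
                  B         X         E
  I          0.2752    0.8512  0.002215
  C        0.001425  0.002137 -0.001425
  E          0.2766    0.8534 7.9014e-04
  solve Keq expr → x = -7.1242e-04; check Q = 1.3130e-05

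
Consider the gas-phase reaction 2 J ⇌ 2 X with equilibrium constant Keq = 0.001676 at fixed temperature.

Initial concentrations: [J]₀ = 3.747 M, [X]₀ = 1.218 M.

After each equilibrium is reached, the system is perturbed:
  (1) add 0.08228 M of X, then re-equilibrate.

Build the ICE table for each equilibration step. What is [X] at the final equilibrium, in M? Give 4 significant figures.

[X]_eq = 0.1985 M

Q₀ = 0.1057 vs Keq = 0.001676 ⇒ Q>K, reverse
Step 1:
                  J         X
  I           3.747     1.218
  C           1.023    -1.023
  E            4.77    0.1953
  solve Keq expr → x = -0.5114; check Q = 0.001676
Then add 0.08228 M of X.
Step 2:
                  J         X
  I            4.77    0.2775
  C         0.07904  -0.07904
  E           4.849    0.1985
  solve Keq expr → x = -0.03952; check Q = 0.001676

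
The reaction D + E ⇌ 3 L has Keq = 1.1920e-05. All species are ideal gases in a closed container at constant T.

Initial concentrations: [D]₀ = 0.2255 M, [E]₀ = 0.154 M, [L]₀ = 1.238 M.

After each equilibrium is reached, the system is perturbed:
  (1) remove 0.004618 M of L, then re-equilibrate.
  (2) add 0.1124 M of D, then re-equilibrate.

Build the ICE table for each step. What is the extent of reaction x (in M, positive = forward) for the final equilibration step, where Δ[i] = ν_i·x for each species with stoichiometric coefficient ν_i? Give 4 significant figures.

Q₀ = 54.64 vs Keq = 1.1920e-05 ⇒ Q>K, reverse
Step 1:
                   D          E          L
  I           0.2255      0.154      1.238
  C           0.4073     0.4073     -1.222
  E           0.6328     0.5613    0.01618
  solve Keq expr → x = -0.4073; check Q = 1.1920e-05
Then remove 0.004618 M of L.
Step 2:
                   D          E          L
  I           0.6328     0.5613    0.01156
  C         -0.00153   -0.00153    0.00459
  E           0.6312     0.5597    0.01615
  solve Keq expr → x = 0.00153; check Q = 1.1920e-05
Then add 0.1124 M of D.
Step 3:
                   D          E          L
  I           0.7436     0.5597    0.01615
  C       -3.0044e-04 -3.0044e-04 9.0132e-04
  E           0.7433     0.5594    0.01705
  solve Keq expr → x = 3.0044e-04; check Q = 1.1920e-05

x = 3.0044e-04 M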